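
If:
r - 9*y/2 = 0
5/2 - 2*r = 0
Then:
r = 5/4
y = 5/18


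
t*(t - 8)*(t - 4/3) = t^3 - 28*t^2/3 + 32*t/3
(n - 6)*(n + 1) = n^2 - 5*n - 6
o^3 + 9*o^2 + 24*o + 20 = (o + 2)^2*(o + 5)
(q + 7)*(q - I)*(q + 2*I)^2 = q^4 + 7*q^3 + 3*I*q^3 + 21*I*q^2 + 4*I*q + 28*I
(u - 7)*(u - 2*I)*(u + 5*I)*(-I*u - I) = -I*u^4 + 3*u^3 + 6*I*u^3 - 18*u^2 - 3*I*u^2 - 21*u + 60*I*u + 70*I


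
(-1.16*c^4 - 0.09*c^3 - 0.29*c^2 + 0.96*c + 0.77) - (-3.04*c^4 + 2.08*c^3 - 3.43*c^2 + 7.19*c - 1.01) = 1.88*c^4 - 2.17*c^3 + 3.14*c^2 - 6.23*c + 1.78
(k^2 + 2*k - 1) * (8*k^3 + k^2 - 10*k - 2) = 8*k^5 + 17*k^4 - 16*k^3 - 23*k^2 + 6*k + 2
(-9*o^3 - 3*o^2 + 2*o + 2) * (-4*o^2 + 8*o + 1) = 36*o^5 - 60*o^4 - 41*o^3 + 5*o^2 + 18*o + 2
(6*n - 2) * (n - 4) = 6*n^2 - 26*n + 8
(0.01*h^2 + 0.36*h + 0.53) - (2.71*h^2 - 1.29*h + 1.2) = -2.7*h^2 + 1.65*h - 0.67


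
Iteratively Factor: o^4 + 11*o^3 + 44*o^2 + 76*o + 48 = (o + 3)*(o^3 + 8*o^2 + 20*o + 16) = (o + 2)*(o + 3)*(o^2 + 6*o + 8) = (o + 2)*(o + 3)*(o + 4)*(o + 2)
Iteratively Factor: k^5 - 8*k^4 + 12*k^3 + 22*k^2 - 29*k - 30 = (k - 5)*(k^4 - 3*k^3 - 3*k^2 + 7*k + 6) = (k - 5)*(k - 3)*(k^3 - 3*k - 2) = (k - 5)*(k - 3)*(k + 1)*(k^2 - k - 2) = (k - 5)*(k - 3)*(k + 1)^2*(k - 2)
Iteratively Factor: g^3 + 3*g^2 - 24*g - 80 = (g + 4)*(g^2 - g - 20) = (g - 5)*(g + 4)*(g + 4)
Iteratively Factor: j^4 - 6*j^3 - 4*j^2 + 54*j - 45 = (j - 1)*(j^3 - 5*j^2 - 9*j + 45) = (j - 3)*(j - 1)*(j^2 - 2*j - 15) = (j - 5)*(j - 3)*(j - 1)*(j + 3)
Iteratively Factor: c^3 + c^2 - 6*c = (c)*(c^2 + c - 6) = c*(c - 2)*(c + 3)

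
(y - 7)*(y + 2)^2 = y^3 - 3*y^2 - 24*y - 28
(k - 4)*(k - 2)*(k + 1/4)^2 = k^4 - 11*k^3/2 + 81*k^2/16 + 29*k/8 + 1/2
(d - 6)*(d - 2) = d^2 - 8*d + 12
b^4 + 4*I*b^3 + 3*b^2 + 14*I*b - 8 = (b - 2*I)*(b + I)^2*(b + 4*I)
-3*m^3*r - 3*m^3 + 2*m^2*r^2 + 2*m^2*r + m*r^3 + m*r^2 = (-m + r)*(3*m + r)*(m*r + m)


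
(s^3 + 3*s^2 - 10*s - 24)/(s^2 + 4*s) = s - 1 - 6/s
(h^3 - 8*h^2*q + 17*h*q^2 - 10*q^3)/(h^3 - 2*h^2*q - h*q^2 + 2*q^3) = (h - 5*q)/(h + q)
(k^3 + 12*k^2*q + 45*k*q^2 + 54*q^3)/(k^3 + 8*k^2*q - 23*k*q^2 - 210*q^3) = (-k^2 - 6*k*q - 9*q^2)/(-k^2 - 2*k*q + 35*q^2)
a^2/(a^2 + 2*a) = a/(a + 2)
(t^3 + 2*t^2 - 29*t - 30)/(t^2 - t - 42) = (t^2 - 4*t - 5)/(t - 7)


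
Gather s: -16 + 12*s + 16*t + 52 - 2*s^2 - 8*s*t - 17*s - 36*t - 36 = -2*s^2 + s*(-8*t - 5) - 20*t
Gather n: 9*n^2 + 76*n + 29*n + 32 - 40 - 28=9*n^2 + 105*n - 36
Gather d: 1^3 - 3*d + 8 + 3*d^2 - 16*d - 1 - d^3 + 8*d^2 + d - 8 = -d^3 + 11*d^2 - 18*d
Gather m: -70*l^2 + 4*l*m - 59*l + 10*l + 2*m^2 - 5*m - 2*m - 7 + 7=-70*l^2 - 49*l + 2*m^2 + m*(4*l - 7)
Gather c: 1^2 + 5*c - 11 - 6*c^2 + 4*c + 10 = -6*c^2 + 9*c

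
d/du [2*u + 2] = 2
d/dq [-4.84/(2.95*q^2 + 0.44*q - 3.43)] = (28.556*q + 2.1296)/(2.95*q^2 + 0.44*q - 3.43)^2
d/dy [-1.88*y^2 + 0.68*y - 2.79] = 0.68 - 3.76*y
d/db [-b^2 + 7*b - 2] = 7 - 2*b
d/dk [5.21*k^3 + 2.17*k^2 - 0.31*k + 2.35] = 15.63*k^2 + 4.34*k - 0.31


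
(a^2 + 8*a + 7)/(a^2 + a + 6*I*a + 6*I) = (a + 7)/(a + 6*I)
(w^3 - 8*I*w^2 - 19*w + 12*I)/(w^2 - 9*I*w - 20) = (w^2 - 4*I*w - 3)/(w - 5*I)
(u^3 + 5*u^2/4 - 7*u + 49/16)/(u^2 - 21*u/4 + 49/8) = (4*u^2 + 12*u - 7)/(2*(2*u - 7))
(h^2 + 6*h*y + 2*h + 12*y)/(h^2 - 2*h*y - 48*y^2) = (-h - 2)/(-h + 8*y)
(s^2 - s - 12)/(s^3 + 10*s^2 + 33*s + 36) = (s - 4)/(s^2 + 7*s + 12)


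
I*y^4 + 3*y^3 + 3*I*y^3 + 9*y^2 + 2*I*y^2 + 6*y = y*(y + 2)*(y - 3*I)*(I*y + I)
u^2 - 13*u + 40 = (u - 8)*(u - 5)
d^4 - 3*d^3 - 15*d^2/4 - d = d*(d - 4)*(d + 1/2)^2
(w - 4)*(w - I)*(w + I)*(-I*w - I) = -I*w^4 + 3*I*w^3 + 3*I*w^2 + 3*I*w + 4*I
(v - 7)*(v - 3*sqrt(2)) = v^2 - 7*v - 3*sqrt(2)*v + 21*sqrt(2)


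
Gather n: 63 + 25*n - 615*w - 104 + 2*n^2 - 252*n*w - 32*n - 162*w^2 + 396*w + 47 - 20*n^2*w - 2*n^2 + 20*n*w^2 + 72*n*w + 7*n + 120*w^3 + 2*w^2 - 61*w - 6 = -20*n^2*w + n*(20*w^2 - 180*w) + 120*w^3 - 160*w^2 - 280*w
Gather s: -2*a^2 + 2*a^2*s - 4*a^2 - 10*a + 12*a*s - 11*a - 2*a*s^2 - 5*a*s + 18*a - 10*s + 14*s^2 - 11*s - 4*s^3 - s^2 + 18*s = -6*a^2 - 3*a - 4*s^3 + s^2*(13 - 2*a) + s*(2*a^2 + 7*a - 3)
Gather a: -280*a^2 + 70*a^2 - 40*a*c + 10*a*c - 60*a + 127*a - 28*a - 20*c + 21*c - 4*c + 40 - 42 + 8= -210*a^2 + a*(39 - 30*c) - 3*c + 6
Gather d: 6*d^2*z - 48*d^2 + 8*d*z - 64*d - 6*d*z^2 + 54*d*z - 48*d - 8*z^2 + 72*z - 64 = d^2*(6*z - 48) + d*(-6*z^2 + 62*z - 112) - 8*z^2 + 72*z - 64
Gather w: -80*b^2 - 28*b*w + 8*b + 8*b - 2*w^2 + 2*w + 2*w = -80*b^2 + 16*b - 2*w^2 + w*(4 - 28*b)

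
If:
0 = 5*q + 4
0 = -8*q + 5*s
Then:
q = -4/5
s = -32/25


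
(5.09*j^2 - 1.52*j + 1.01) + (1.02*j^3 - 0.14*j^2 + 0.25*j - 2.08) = 1.02*j^3 + 4.95*j^2 - 1.27*j - 1.07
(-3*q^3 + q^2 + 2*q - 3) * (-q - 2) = 3*q^4 + 5*q^3 - 4*q^2 - q + 6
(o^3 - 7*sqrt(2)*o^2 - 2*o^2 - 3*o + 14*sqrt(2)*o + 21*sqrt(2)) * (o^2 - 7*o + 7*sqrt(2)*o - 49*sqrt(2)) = o^5 - 9*o^4 - 87*o^3 + 903*o^2 - 1078*o - 2058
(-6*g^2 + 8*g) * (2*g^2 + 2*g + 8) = -12*g^4 + 4*g^3 - 32*g^2 + 64*g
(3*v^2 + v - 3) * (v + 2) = 3*v^3 + 7*v^2 - v - 6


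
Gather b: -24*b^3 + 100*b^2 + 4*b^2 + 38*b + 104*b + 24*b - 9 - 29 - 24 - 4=-24*b^3 + 104*b^2 + 166*b - 66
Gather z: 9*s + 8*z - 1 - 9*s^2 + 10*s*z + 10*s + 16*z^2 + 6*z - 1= -9*s^2 + 19*s + 16*z^2 + z*(10*s + 14) - 2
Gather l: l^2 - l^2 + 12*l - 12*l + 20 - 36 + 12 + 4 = 0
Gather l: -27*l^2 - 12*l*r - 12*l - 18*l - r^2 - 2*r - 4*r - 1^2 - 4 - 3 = -27*l^2 + l*(-12*r - 30) - r^2 - 6*r - 8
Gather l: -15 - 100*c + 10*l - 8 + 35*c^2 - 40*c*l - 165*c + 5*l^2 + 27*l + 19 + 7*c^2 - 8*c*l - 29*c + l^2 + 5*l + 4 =42*c^2 - 294*c + 6*l^2 + l*(42 - 48*c)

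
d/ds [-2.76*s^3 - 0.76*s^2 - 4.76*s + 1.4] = -8.28*s^2 - 1.52*s - 4.76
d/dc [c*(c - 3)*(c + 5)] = 3*c^2 + 4*c - 15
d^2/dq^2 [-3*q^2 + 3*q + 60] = -6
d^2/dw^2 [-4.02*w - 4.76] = 0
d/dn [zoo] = 0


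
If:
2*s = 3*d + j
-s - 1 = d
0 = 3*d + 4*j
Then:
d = -8/17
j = 6/17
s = -9/17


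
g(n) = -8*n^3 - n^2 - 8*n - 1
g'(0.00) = -8.00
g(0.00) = -1.00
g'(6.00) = -884.00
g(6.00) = -1813.00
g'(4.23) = -445.89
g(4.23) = -658.23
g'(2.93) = -219.90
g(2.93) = -234.25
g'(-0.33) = -9.95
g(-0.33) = 1.82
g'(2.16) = -124.29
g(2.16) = -103.57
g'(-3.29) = -261.20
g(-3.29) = 299.39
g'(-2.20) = -119.76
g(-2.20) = 96.94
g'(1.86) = -94.75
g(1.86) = -70.82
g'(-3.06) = -226.61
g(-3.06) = 243.34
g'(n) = -24*n^2 - 2*n - 8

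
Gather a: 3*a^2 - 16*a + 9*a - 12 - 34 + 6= 3*a^2 - 7*a - 40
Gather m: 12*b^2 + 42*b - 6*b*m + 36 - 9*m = 12*b^2 + 42*b + m*(-6*b - 9) + 36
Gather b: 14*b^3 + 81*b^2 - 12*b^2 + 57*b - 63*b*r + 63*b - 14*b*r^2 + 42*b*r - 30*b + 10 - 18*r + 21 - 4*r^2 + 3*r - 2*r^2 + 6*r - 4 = 14*b^3 + 69*b^2 + b*(-14*r^2 - 21*r + 90) - 6*r^2 - 9*r + 27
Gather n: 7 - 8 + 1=0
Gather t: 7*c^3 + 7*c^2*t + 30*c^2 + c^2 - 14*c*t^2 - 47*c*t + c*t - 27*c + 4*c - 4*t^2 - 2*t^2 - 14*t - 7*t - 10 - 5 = 7*c^3 + 31*c^2 - 23*c + t^2*(-14*c - 6) + t*(7*c^2 - 46*c - 21) - 15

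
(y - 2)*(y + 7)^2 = y^3 + 12*y^2 + 21*y - 98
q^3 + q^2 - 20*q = q*(q - 4)*(q + 5)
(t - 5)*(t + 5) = t^2 - 25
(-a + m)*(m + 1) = -a*m - a + m^2 + m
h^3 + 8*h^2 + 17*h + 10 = (h + 1)*(h + 2)*(h + 5)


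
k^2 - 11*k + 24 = (k - 8)*(k - 3)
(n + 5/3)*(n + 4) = n^2 + 17*n/3 + 20/3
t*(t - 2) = t^2 - 2*t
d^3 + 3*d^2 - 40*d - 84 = (d - 6)*(d + 2)*(d + 7)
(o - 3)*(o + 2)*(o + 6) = o^3 + 5*o^2 - 12*o - 36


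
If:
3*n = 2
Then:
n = 2/3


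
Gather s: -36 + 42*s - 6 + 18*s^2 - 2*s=18*s^2 + 40*s - 42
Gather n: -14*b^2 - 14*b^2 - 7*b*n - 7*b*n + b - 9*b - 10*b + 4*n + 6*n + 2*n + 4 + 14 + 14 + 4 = -28*b^2 - 18*b + n*(12 - 14*b) + 36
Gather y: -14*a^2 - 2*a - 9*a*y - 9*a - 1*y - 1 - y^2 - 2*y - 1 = -14*a^2 - 11*a - y^2 + y*(-9*a - 3) - 2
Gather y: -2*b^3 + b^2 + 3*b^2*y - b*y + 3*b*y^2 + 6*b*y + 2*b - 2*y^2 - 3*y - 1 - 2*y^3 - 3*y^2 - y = -2*b^3 + b^2 + 2*b - 2*y^3 + y^2*(3*b - 5) + y*(3*b^2 + 5*b - 4) - 1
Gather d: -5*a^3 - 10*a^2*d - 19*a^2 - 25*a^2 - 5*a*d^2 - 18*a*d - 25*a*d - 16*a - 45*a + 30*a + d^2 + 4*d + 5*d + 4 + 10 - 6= -5*a^3 - 44*a^2 - 31*a + d^2*(1 - 5*a) + d*(-10*a^2 - 43*a + 9) + 8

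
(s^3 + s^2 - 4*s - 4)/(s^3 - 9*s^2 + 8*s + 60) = (s^2 - s - 2)/(s^2 - 11*s + 30)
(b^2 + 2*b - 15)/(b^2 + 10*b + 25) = (b - 3)/(b + 5)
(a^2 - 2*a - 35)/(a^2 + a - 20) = (a - 7)/(a - 4)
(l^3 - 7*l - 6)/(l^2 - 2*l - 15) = (-l^3 + 7*l + 6)/(-l^2 + 2*l + 15)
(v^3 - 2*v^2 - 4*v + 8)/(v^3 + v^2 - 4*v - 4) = (v - 2)/(v + 1)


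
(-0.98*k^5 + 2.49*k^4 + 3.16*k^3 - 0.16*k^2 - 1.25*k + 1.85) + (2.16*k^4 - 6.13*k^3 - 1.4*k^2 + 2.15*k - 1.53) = -0.98*k^5 + 4.65*k^4 - 2.97*k^3 - 1.56*k^2 + 0.9*k + 0.32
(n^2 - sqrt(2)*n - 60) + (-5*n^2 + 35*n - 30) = -4*n^2 - sqrt(2)*n + 35*n - 90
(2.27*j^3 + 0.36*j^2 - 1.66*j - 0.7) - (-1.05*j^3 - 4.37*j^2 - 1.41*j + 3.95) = 3.32*j^3 + 4.73*j^2 - 0.25*j - 4.65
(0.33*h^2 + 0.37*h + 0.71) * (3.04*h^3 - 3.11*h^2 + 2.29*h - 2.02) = 1.0032*h^5 + 0.0985*h^4 + 1.7634*h^3 - 2.0274*h^2 + 0.8785*h - 1.4342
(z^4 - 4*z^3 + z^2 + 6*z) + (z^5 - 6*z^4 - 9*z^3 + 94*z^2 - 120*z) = z^5 - 5*z^4 - 13*z^3 + 95*z^2 - 114*z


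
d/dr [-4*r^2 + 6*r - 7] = 6 - 8*r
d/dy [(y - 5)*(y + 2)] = 2*y - 3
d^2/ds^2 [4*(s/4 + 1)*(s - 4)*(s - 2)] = 6*s - 4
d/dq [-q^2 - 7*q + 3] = -2*q - 7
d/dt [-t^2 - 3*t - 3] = -2*t - 3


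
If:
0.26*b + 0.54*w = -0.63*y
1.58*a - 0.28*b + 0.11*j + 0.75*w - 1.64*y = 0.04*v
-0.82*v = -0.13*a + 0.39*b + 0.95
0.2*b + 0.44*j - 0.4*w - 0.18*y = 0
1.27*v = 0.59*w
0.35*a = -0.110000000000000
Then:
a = -0.31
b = -3.23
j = 2.41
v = 0.33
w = 0.71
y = 0.73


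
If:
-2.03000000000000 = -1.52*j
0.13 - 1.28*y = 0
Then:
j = 1.34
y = 0.10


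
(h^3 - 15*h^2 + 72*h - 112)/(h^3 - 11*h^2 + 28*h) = (h - 4)/h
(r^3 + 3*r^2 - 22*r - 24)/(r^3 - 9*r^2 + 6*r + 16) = (r^2 + 2*r - 24)/(r^2 - 10*r + 16)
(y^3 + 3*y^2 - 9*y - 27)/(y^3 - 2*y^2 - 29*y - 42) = (y^2 - 9)/(y^2 - 5*y - 14)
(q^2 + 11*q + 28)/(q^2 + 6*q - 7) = (q + 4)/(q - 1)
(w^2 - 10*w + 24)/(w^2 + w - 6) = (w^2 - 10*w + 24)/(w^2 + w - 6)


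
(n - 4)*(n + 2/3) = n^2 - 10*n/3 - 8/3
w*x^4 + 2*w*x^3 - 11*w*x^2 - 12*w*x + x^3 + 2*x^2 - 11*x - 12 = (x - 3)*(x + 1)*(x + 4)*(w*x + 1)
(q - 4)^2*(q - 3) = q^3 - 11*q^2 + 40*q - 48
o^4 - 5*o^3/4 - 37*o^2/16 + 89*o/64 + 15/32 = (o - 2)*(o - 3/4)*(o + 1/4)*(o + 5/4)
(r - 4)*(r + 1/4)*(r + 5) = r^3 + 5*r^2/4 - 79*r/4 - 5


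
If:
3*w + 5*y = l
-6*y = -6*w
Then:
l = 8*y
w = y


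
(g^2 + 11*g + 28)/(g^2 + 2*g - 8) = (g + 7)/(g - 2)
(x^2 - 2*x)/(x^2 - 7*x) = (x - 2)/(x - 7)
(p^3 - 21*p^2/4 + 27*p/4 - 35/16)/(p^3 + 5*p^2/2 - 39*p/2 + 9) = (8*p^2 - 38*p + 35)/(8*(p^2 + 3*p - 18))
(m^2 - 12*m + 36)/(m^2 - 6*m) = (m - 6)/m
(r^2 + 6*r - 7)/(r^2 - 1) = (r + 7)/(r + 1)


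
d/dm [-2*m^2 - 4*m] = -4*m - 4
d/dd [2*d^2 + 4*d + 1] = 4*d + 4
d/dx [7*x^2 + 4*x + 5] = 14*x + 4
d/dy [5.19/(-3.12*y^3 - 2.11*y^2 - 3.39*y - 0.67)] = (48.5784*y^2 + 21.9018*y + 17.5941)/(3.12*y^3 + 2.11*y^2 + 3.39*y + 0.67)^2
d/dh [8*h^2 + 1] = 16*h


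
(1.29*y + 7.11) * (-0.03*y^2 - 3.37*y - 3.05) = -0.0387*y^3 - 4.5606*y^2 - 27.8952*y - 21.6855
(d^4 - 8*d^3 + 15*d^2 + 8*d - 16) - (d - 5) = d^4 - 8*d^3 + 15*d^2 + 7*d - 11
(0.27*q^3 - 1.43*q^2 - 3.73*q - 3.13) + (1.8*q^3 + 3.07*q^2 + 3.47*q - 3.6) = 2.07*q^3 + 1.64*q^2 - 0.26*q - 6.73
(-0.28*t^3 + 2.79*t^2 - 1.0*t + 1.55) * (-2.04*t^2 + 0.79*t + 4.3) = 0.5712*t^5 - 5.9128*t^4 + 3.0401*t^3 + 8.045*t^2 - 3.0755*t + 6.665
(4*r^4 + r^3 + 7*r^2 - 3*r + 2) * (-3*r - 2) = -12*r^5 - 11*r^4 - 23*r^3 - 5*r^2 - 4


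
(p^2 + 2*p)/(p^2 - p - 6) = p/(p - 3)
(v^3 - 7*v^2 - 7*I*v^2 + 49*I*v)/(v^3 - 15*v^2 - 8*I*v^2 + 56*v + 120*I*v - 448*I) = v*(v - 7*I)/(v^2 - 8*v*(1 + I) + 64*I)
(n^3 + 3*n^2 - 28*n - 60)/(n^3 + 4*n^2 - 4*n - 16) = (n^2 + n - 30)/(n^2 + 2*n - 8)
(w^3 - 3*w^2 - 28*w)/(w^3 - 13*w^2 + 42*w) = (w + 4)/(w - 6)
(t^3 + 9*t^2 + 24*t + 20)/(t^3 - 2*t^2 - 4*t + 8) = (t^2 + 7*t + 10)/(t^2 - 4*t + 4)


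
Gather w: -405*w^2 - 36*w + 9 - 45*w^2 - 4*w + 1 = -450*w^2 - 40*w + 10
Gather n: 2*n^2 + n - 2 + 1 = 2*n^2 + n - 1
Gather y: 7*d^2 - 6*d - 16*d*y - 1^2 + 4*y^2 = 7*d^2 - 16*d*y - 6*d + 4*y^2 - 1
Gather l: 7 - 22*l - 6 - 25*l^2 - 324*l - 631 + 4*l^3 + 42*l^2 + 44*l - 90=4*l^3 + 17*l^2 - 302*l - 720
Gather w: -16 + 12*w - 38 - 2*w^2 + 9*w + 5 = -2*w^2 + 21*w - 49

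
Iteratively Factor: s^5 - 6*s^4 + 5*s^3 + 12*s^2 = (s - 3)*(s^4 - 3*s^3 - 4*s^2) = s*(s - 3)*(s^3 - 3*s^2 - 4*s) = s*(s - 4)*(s - 3)*(s^2 + s) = s*(s - 4)*(s - 3)*(s + 1)*(s)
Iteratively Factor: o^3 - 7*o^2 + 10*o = (o - 2)*(o^2 - 5*o) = o*(o - 2)*(o - 5)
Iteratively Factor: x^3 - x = (x)*(x^2 - 1) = x*(x - 1)*(x + 1)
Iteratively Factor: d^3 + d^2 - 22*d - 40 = (d + 4)*(d^2 - 3*d - 10) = (d + 2)*(d + 4)*(d - 5)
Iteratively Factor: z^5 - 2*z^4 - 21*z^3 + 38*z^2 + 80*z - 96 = (z - 4)*(z^4 + 2*z^3 - 13*z^2 - 14*z + 24) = (z - 4)*(z - 3)*(z^3 + 5*z^2 + 2*z - 8) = (z - 4)*(z - 3)*(z + 2)*(z^2 + 3*z - 4) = (z - 4)*(z - 3)*(z - 1)*(z + 2)*(z + 4)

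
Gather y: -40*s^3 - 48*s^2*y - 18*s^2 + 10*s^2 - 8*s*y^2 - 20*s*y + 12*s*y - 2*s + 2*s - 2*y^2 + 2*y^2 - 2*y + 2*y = -40*s^3 - 8*s^2 - 8*s*y^2 + y*(-48*s^2 - 8*s)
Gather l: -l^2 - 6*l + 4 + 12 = -l^2 - 6*l + 16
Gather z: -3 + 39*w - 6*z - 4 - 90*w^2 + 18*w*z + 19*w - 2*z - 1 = -90*w^2 + 58*w + z*(18*w - 8) - 8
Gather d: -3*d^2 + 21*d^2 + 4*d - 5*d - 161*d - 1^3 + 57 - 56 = 18*d^2 - 162*d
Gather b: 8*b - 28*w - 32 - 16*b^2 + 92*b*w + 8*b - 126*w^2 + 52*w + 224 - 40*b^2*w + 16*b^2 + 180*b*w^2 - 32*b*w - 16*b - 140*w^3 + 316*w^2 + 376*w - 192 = -40*b^2*w + b*(180*w^2 + 60*w) - 140*w^3 + 190*w^2 + 400*w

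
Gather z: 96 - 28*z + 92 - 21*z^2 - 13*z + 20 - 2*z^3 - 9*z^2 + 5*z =-2*z^3 - 30*z^2 - 36*z + 208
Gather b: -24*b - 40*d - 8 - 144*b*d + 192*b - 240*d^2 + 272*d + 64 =b*(168 - 144*d) - 240*d^2 + 232*d + 56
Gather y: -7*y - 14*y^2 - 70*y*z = -14*y^2 + y*(-70*z - 7)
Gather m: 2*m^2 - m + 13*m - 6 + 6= 2*m^2 + 12*m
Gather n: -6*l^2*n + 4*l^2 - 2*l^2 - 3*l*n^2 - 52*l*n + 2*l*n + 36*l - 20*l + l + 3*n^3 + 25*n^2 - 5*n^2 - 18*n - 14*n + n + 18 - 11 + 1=2*l^2 + 17*l + 3*n^3 + n^2*(20 - 3*l) + n*(-6*l^2 - 50*l - 31) + 8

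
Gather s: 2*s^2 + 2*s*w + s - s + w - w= 2*s^2 + 2*s*w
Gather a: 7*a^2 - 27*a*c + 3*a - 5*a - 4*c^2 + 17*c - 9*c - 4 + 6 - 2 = 7*a^2 + a*(-27*c - 2) - 4*c^2 + 8*c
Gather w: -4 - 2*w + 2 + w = -w - 2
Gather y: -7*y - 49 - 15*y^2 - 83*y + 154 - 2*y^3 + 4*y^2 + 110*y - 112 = -2*y^3 - 11*y^2 + 20*y - 7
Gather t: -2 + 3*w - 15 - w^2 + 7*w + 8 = -w^2 + 10*w - 9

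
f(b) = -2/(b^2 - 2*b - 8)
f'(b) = -2*(2 - 2*b)/(b^2 - 2*b - 8)^2 = 4*(b - 1)/(-b^2 + 2*b + 8)^2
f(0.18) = 0.24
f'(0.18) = -0.05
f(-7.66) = -0.03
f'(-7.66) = -0.01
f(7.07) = -0.07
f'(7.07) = 0.03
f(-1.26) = 0.51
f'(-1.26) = -0.60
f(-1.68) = 1.10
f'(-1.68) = -3.24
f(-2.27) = -1.18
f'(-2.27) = -4.56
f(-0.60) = 0.31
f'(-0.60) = -0.15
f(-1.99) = 33.39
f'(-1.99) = -3333.32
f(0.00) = 0.25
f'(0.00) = -0.06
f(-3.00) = -0.29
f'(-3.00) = -0.33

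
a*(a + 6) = a^2 + 6*a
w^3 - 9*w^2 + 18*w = w*(w - 6)*(w - 3)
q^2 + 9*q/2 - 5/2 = (q - 1/2)*(q + 5)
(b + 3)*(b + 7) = b^2 + 10*b + 21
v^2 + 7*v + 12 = (v + 3)*(v + 4)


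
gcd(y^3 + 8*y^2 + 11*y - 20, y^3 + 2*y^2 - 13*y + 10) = y^2 + 4*y - 5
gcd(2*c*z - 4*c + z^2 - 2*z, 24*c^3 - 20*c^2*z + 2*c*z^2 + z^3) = 1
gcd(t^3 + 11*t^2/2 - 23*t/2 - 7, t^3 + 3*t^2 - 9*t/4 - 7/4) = t + 1/2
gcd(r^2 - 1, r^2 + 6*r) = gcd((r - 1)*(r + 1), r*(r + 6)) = 1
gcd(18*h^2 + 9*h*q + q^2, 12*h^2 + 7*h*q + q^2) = 3*h + q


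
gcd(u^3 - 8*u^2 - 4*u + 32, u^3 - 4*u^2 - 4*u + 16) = u^2 - 4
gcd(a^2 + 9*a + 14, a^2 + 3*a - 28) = a + 7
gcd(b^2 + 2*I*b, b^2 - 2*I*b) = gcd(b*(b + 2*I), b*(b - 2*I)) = b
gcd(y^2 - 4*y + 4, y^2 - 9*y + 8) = 1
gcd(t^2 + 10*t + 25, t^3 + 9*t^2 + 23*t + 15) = t + 5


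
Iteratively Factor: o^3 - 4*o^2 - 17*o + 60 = (o - 3)*(o^2 - o - 20) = (o - 3)*(o + 4)*(o - 5)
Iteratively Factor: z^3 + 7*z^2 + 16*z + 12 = (z + 3)*(z^2 + 4*z + 4) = (z + 2)*(z + 3)*(z + 2)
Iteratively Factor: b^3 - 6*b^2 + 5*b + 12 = (b - 4)*(b^2 - 2*b - 3) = (b - 4)*(b - 3)*(b + 1)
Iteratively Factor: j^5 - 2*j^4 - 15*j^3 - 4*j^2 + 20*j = (j + 2)*(j^4 - 4*j^3 - 7*j^2 + 10*j) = (j + 2)^2*(j^3 - 6*j^2 + 5*j) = j*(j + 2)^2*(j^2 - 6*j + 5) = j*(j - 5)*(j + 2)^2*(j - 1)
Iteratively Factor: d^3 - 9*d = (d + 3)*(d^2 - 3*d) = (d - 3)*(d + 3)*(d)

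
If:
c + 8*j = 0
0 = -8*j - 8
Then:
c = 8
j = -1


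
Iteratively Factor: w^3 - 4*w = (w)*(w^2 - 4) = w*(w - 2)*(w + 2)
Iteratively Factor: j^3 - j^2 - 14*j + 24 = (j - 3)*(j^2 + 2*j - 8) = (j - 3)*(j + 4)*(j - 2)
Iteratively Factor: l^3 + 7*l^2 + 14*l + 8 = (l + 1)*(l^2 + 6*l + 8) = (l + 1)*(l + 4)*(l + 2)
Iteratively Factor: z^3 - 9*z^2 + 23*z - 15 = (z - 1)*(z^2 - 8*z + 15) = (z - 5)*(z - 1)*(z - 3)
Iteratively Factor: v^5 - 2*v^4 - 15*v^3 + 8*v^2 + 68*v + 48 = (v + 2)*(v^4 - 4*v^3 - 7*v^2 + 22*v + 24) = (v + 2)^2*(v^3 - 6*v^2 + 5*v + 12) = (v + 1)*(v + 2)^2*(v^2 - 7*v + 12) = (v - 3)*(v + 1)*(v + 2)^2*(v - 4)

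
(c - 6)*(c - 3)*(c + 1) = c^3 - 8*c^2 + 9*c + 18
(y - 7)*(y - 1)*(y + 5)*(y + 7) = y^4 + 4*y^3 - 54*y^2 - 196*y + 245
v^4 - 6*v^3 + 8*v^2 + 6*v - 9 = (v - 3)^2*(v - 1)*(v + 1)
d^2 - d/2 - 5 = (d - 5/2)*(d + 2)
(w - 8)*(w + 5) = w^2 - 3*w - 40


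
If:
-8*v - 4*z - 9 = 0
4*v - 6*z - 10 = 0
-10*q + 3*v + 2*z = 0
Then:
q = -137/320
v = -7/32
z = -29/16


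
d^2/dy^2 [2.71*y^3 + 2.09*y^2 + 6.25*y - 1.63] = 16.26*y + 4.18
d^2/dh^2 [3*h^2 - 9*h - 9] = 6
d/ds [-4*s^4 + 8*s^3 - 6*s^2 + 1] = 4*s*(-4*s^2 + 6*s - 3)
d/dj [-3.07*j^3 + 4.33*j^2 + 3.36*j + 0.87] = -9.21*j^2 + 8.66*j + 3.36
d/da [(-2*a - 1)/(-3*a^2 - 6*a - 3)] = -2*a/(3*a^3 + 9*a^2 + 9*a + 3)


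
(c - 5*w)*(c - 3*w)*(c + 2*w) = c^3 - 6*c^2*w - c*w^2 + 30*w^3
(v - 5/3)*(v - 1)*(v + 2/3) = v^3 - 2*v^2 - v/9 + 10/9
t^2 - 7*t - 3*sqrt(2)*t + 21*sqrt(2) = (t - 7)*(t - 3*sqrt(2))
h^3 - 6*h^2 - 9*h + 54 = (h - 6)*(h - 3)*(h + 3)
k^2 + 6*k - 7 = (k - 1)*(k + 7)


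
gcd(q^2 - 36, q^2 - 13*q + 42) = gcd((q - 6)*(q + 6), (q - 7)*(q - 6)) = q - 6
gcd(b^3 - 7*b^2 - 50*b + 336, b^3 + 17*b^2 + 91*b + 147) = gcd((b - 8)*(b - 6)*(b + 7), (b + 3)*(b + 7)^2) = b + 7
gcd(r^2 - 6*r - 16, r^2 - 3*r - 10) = r + 2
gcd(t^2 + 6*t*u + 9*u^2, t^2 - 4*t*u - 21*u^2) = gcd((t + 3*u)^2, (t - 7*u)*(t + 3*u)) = t + 3*u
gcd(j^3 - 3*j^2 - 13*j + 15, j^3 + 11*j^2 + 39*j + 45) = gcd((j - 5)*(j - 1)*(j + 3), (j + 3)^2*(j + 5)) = j + 3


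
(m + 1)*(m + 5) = m^2 + 6*m + 5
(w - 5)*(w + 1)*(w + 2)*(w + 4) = w^4 + 2*w^3 - 21*w^2 - 62*w - 40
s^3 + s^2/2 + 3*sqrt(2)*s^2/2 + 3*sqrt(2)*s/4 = s*(s + 1/2)*(s + 3*sqrt(2)/2)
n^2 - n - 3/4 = (n - 3/2)*(n + 1/2)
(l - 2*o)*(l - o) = l^2 - 3*l*o + 2*o^2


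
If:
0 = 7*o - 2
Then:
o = 2/7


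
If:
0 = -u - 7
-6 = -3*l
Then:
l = 2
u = -7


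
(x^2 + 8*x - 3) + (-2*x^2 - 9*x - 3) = -x^2 - x - 6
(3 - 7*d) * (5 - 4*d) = 28*d^2 - 47*d + 15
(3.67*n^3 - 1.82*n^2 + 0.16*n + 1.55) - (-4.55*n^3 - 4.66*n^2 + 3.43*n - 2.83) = 8.22*n^3 + 2.84*n^2 - 3.27*n + 4.38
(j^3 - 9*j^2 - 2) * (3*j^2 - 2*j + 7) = 3*j^5 - 29*j^4 + 25*j^3 - 69*j^2 + 4*j - 14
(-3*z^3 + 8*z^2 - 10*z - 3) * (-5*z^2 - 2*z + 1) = 15*z^5 - 34*z^4 + 31*z^3 + 43*z^2 - 4*z - 3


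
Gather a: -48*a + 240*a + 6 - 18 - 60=192*a - 72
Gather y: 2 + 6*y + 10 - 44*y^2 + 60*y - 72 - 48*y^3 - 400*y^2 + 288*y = -48*y^3 - 444*y^2 + 354*y - 60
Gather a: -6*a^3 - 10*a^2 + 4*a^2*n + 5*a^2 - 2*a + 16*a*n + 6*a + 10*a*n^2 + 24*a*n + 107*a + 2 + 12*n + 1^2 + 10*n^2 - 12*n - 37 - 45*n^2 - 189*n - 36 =-6*a^3 + a^2*(4*n - 5) + a*(10*n^2 + 40*n + 111) - 35*n^2 - 189*n - 70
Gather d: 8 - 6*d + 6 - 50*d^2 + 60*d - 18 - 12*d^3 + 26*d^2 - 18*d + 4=-12*d^3 - 24*d^2 + 36*d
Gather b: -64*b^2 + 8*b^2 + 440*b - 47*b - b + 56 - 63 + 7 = -56*b^2 + 392*b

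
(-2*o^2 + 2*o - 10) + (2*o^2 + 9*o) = 11*o - 10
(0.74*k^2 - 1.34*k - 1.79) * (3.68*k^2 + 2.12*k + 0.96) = 2.7232*k^4 - 3.3624*k^3 - 8.7176*k^2 - 5.0812*k - 1.7184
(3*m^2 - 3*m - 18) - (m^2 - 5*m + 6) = 2*m^2 + 2*m - 24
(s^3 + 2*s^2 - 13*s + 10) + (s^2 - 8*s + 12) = s^3 + 3*s^2 - 21*s + 22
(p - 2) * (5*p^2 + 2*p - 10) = 5*p^3 - 8*p^2 - 14*p + 20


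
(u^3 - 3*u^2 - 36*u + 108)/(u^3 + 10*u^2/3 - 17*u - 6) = 3*(u - 6)/(3*u + 1)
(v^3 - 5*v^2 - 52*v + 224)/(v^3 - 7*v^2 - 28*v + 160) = (v + 7)/(v + 5)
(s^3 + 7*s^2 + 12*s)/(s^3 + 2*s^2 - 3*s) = (s + 4)/(s - 1)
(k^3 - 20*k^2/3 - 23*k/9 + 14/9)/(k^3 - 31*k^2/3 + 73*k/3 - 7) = (k + 2/3)/(k - 3)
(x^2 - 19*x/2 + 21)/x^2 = 1 - 19/(2*x) + 21/x^2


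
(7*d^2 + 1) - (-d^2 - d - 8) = 8*d^2 + d + 9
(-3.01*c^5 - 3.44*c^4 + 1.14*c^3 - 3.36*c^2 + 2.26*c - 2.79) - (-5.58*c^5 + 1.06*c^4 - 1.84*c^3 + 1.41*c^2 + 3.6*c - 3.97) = 2.57*c^5 - 4.5*c^4 + 2.98*c^3 - 4.77*c^2 - 1.34*c + 1.18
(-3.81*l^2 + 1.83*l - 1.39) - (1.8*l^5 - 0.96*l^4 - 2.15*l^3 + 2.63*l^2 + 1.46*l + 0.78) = -1.8*l^5 + 0.96*l^4 + 2.15*l^3 - 6.44*l^2 + 0.37*l - 2.17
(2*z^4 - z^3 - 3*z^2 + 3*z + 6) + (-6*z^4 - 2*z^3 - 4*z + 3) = -4*z^4 - 3*z^3 - 3*z^2 - z + 9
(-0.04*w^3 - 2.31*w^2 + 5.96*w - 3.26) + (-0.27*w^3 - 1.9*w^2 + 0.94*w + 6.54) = -0.31*w^3 - 4.21*w^2 + 6.9*w + 3.28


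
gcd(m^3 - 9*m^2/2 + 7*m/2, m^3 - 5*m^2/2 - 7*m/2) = m^2 - 7*m/2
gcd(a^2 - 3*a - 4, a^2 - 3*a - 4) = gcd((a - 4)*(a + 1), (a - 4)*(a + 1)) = a^2 - 3*a - 4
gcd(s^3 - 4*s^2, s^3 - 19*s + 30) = 1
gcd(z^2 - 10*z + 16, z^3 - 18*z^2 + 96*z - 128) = z^2 - 10*z + 16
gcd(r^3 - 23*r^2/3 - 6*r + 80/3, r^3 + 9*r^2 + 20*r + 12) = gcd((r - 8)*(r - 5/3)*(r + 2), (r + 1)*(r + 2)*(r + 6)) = r + 2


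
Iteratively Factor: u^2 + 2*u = (u)*(u + 2)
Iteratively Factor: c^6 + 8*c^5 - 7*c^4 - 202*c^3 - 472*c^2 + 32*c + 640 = (c + 4)*(c^5 + 4*c^4 - 23*c^3 - 110*c^2 - 32*c + 160) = (c + 4)^2*(c^4 - 23*c^2 - 18*c + 40) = (c + 2)*(c + 4)^2*(c^3 - 2*c^2 - 19*c + 20) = (c - 5)*(c + 2)*(c + 4)^2*(c^2 + 3*c - 4) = (c - 5)*(c - 1)*(c + 2)*(c + 4)^2*(c + 4)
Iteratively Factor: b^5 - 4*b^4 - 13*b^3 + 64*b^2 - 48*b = (b - 3)*(b^4 - b^3 - 16*b^2 + 16*b) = (b - 3)*(b + 4)*(b^3 - 5*b^2 + 4*b) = b*(b - 3)*(b + 4)*(b^2 - 5*b + 4) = b*(b - 4)*(b - 3)*(b + 4)*(b - 1)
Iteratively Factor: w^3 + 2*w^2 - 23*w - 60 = (w + 4)*(w^2 - 2*w - 15) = (w - 5)*(w + 4)*(w + 3)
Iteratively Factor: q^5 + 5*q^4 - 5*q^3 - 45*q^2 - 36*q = (q - 3)*(q^4 + 8*q^3 + 19*q^2 + 12*q) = (q - 3)*(q + 4)*(q^3 + 4*q^2 + 3*q) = (q - 3)*(q + 1)*(q + 4)*(q^2 + 3*q) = (q - 3)*(q + 1)*(q + 3)*(q + 4)*(q)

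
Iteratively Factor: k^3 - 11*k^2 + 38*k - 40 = (k - 4)*(k^2 - 7*k + 10) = (k - 5)*(k - 4)*(k - 2)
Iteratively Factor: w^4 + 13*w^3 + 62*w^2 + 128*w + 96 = (w + 2)*(w^3 + 11*w^2 + 40*w + 48) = (w + 2)*(w + 4)*(w^2 + 7*w + 12) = (w + 2)*(w + 3)*(w + 4)*(w + 4)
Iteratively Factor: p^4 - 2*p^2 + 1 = (p - 1)*(p^3 + p^2 - p - 1) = (p - 1)*(p + 1)*(p^2 - 1) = (p - 1)*(p + 1)^2*(p - 1)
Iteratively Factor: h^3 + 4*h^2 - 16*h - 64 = (h + 4)*(h^2 - 16) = (h - 4)*(h + 4)*(h + 4)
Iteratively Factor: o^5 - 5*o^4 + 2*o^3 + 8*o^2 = (o - 4)*(o^4 - o^3 - 2*o^2) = (o - 4)*(o + 1)*(o^3 - 2*o^2) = o*(o - 4)*(o + 1)*(o^2 - 2*o) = o*(o - 4)*(o - 2)*(o + 1)*(o)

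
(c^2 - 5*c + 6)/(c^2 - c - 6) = (c - 2)/(c + 2)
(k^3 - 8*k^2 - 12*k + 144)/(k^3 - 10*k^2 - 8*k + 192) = (k - 6)/(k - 8)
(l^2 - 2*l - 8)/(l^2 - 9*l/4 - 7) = 4*(l + 2)/(4*l + 7)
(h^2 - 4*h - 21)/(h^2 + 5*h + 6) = (h - 7)/(h + 2)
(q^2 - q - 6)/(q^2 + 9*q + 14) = (q - 3)/(q + 7)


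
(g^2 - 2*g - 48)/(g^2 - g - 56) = (g + 6)/(g + 7)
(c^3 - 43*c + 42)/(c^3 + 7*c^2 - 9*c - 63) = (c^2 - 7*c + 6)/(c^2 - 9)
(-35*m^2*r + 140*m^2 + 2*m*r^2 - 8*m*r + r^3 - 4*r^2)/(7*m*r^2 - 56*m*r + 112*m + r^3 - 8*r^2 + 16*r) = (-5*m + r)/(r - 4)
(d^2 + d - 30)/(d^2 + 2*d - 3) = (d^2 + d - 30)/(d^2 + 2*d - 3)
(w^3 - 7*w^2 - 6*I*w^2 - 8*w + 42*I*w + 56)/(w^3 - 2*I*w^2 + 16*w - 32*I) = (w - 7)/(w + 4*I)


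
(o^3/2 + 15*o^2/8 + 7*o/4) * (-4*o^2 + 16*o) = -2*o^5 + o^4/2 + 23*o^3 + 28*o^2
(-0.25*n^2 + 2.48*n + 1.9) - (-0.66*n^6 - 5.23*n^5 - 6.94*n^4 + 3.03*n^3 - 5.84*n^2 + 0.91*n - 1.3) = 0.66*n^6 + 5.23*n^5 + 6.94*n^4 - 3.03*n^3 + 5.59*n^2 + 1.57*n + 3.2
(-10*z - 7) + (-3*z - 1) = -13*z - 8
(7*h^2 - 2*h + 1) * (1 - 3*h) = -21*h^3 + 13*h^2 - 5*h + 1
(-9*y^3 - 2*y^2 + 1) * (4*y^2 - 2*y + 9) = -36*y^5 + 10*y^4 - 77*y^3 - 14*y^2 - 2*y + 9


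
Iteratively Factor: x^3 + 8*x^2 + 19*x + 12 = (x + 3)*(x^2 + 5*x + 4) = (x + 3)*(x + 4)*(x + 1)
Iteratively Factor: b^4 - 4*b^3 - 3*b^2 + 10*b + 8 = (b + 1)*(b^3 - 5*b^2 + 2*b + 8) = (b - 4)*(b + 1)*(b^2 - b - 2) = (b - 4)*(b - 2)*(b + 1)*(b + 1)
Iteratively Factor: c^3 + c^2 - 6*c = (c - 2)*(c^2 + 3*c) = c*(c - 2)*(c + 3)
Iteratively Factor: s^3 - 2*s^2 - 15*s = (s)*(s^2 - 2*s - 15) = s*(s - 5)*(s + 3)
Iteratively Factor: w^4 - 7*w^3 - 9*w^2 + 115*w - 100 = (w + 4)*(w^3 - 11*w^2 + 35*w - 25) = (w - 5)*(w + 4)*(w^2 - 6*w + 5) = (w - 5)*(w - 1)*(w + 4)*(w - 5)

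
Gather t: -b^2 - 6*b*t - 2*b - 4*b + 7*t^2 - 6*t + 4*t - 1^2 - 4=-b^2 - 6*b + 7*t^2 + t*(-6*b - 2) - 5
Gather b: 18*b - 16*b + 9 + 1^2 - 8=2*b + 2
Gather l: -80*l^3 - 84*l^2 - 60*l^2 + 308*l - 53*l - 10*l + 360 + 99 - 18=-80*l^3 - 144*l^2 + 245*l + 441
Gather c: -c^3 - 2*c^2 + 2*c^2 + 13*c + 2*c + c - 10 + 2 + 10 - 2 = -c^3 + 16*c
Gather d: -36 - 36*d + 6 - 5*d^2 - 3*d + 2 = -5*d^2 - 39*d - 28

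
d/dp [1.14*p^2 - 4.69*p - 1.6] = 2.28*p - 4.69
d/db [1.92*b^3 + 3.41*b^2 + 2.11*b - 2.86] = 5.76*b^2 + 6.82*b + 2.11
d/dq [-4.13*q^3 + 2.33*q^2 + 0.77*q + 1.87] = -12.39*q^2 + 4.66*q + 0.77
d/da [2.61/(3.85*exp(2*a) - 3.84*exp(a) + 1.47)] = (10.0224 - 20.097*exp(a))*exp(a)/(3.85*exp(2*a) - 3.84*exp(a) + 1.47)^2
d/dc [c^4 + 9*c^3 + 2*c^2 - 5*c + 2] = 4*c^3 + 27*c^2 + 4*c - 5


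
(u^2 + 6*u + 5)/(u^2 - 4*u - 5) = (u + 5)/(u - 5)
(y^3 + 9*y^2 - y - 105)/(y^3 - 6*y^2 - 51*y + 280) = (y^2 + 2*y - 15)/(y^2 - 13*y + 40)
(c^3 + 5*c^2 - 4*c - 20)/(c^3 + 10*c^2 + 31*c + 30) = (c - 2)/(c + 3)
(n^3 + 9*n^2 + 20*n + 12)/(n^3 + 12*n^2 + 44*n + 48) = (n + 1)/(n + 4)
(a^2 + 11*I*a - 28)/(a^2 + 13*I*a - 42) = (a + 4*I)/(a + 6*I)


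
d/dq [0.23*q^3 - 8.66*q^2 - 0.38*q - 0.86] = 0.69*q^2 - 17.32*q - 0.38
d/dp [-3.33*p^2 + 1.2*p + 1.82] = 1.2 - 6.66*p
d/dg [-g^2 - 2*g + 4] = -2*g - 2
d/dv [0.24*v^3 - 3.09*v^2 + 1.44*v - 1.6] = 0.72*v^2 - 6.18*v + 1.44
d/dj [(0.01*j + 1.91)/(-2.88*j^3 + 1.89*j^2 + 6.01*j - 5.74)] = (0.0576*j^3 + 16.4835*j^2 - 7.2198*j - 11.5365)/(8.2944*j^6 - 10.8864*j^5 - 31.0455*j^4 + 55.7802*j^3 + 14.4229*j^2 - 68.9948*j + 32.9476)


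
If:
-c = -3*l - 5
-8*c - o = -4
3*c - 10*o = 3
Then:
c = 43/83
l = -124/83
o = -12/83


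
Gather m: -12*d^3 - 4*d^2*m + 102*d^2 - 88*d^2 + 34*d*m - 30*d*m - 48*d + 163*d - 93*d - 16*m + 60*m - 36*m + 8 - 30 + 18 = -12*d^3 + 14*d^2 + 22*d + m*(-4*d^2 + 4*d + 8) - 4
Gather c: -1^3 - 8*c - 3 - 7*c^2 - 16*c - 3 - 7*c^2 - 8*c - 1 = -14*c^2 - 32*c - 8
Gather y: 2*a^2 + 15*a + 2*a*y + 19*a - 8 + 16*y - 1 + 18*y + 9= 2*a^2 + 34*a + y*(2*a + 34)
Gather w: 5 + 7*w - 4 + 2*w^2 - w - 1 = 2*w^2 + 6*w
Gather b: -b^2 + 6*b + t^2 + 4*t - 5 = -b^2 + 6*b + t^2 + 4*t - 5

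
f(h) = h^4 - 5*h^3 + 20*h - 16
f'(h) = 4*h^3 - 15*h^2 + 20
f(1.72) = 1.71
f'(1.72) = -4.02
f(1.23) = 1.58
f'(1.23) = 4.75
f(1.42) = 2.15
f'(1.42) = 1.21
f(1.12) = 0.95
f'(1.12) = 6.80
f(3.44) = -10.70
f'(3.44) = 5.33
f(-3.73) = 362.44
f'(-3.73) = -396.27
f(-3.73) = 362.44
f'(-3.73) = -396.27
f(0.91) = -0.88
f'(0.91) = 10.59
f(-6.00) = 2240.00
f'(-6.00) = -1384.00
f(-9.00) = 10010.00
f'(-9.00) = -4111.00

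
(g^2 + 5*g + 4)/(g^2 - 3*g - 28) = (g + 1)/(g - 7)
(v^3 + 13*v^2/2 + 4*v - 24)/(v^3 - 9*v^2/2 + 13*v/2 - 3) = (v^2 + 8*v + 16)/(v^2 - 3*v + 2)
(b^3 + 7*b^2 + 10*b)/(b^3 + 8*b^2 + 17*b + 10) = b/(b + 1)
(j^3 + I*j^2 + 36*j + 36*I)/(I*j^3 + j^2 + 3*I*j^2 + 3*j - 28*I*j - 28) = (-I*j^3 + j^2 - 36*I*j + 36)/(j^3 + j^2*(3 - I) - j*(28 + 3*I) + 28*I)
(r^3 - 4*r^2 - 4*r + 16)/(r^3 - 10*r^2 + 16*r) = (r^2 - 2*r - 8)/(r*(r - 8))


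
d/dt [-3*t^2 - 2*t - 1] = -6*t - 2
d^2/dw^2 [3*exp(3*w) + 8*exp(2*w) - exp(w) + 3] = (27*exp(2*w) + 32*exp(w) - 1)*exp(w)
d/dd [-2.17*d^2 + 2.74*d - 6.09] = 2.74 - 4.34*d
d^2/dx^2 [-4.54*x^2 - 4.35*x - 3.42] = -9.08000000000000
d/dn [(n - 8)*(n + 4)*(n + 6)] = 3*n^2 + 4*n - 56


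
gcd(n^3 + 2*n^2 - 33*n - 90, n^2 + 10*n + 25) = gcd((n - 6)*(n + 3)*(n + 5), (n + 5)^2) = n + 5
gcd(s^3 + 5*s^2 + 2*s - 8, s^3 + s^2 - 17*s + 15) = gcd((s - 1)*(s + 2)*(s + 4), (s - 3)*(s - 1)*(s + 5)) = s - 1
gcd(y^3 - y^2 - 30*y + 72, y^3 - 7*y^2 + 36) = y - 3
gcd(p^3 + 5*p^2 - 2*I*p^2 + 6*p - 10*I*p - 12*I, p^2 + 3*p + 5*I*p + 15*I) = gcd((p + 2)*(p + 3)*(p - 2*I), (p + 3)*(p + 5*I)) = p + 3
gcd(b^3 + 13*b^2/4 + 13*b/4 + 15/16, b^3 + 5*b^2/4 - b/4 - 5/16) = b^2 + 7*b/4 + 5/8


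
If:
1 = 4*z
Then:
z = 1/4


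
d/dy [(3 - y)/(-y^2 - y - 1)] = (y^2 + y - (y - 3)*(2*y + 1) + 1)/(y^2 + y + 1)^2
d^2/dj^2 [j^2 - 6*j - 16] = 2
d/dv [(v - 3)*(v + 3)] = 2*v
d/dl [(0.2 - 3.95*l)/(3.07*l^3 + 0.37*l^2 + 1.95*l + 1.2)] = (24.253*l^3 - 0.3805*l^2 - 0.148*l - 5.13)/(9.4249*l^6 + 2.2718*l^5 + 12.1099*l^4 + 8.811*l^3 + 4.6905*l^2 + 4.68*l + 1.44)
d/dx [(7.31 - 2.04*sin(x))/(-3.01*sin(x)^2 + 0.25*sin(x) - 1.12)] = (-6.1404*sin(x)^2 + 44.0062*sin(x) + 0.4573)*cos(x)/(9.0601*sin(x)^4 - 1.505*sin(x)^3 + 6.8049*sin(x)^2 - 0.56*sin(x) + 1.2544)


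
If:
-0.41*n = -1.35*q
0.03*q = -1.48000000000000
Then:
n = -162.44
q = -49.33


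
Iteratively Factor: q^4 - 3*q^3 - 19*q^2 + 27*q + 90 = (q + 3)*(q^3 - 6*q^2 - q + 30) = (q - 5)*(q + 3)*(q^2 - q - 6) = (q - 5)*(q - 3)*(q + 3)*(q + 2)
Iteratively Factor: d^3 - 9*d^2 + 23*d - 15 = (d - 1)*(d^2 - 8*d + 15) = (d - 3)*(d - 1)*(d - 5)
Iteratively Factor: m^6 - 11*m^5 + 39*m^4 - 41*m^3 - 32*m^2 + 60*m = (m + 1)*(m^5 - 12*m^4 + 51*m^3 - 92*m^2 + 60*m) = m*(m + 1)*(m^4 - 12*m^3 + 51*m^2 - 92*m + 60) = m*(m - 2)*(m + 1)*(m^3 - 10*m^2 + 31*m - 30) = m*(m - 2)^2*(m + 1)*(m^2 - 8*m + 15) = m*(m - 3)*(m - 2)^2*(m + 1)*(m - 5)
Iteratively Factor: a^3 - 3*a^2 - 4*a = (a - 4)*(a^2 + a) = (a - 4)*(a + 1)*(a)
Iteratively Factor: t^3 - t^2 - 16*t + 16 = (t - 4)*(t^2 + 3*t - 4) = (t - 4)*(t - 1)*(t + 4)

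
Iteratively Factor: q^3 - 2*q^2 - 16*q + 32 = (q - 4)*(q^2 + 2*q - 8) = (q - 4)*(q + 4)*(q - 2)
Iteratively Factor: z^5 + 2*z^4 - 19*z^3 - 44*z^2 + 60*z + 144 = (z - 2)*(z^4 + 4*z^3 - 11*z^2 - 66*z - 72) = (z - 2)*(z + 2)*(z^3 + 2*z^2 - 15*z - 36) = (z - 2)*(z + 2)*(z + 3)*(z^2 - z - 12) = (z - 2)*(z + 2)*(z + 3)^2*(z - 4)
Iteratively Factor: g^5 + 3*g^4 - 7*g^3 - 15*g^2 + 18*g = (g - 2)*(g^4 + 5*g^3 + 3*g^2 - 9*g) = (g - 2)*(g - 1)*(g^3 + 6*g^2 + 9*g) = (g - 2)*(g - 1)*(g + 3)*(g^2 + 3*g) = g*(g - 2)*(g - 1)*(g + 3)*(g + 3)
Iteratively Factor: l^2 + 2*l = (l + 2)*(l)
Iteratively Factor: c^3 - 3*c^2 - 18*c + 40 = (c + 4)*(c^2 - 7*c + 10) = (c - 2)*(c + 4)*(c - 5)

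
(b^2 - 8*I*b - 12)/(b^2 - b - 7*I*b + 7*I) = (b^2 - 8*I*b - 12)/(b^2 - b - 7*I*b + 7*I)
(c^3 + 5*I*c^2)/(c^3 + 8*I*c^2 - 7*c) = c*(c + 5*I)/(c^2 + 8*I*c - 7)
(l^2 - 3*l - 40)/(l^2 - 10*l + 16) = (l + 5)/(l - 2)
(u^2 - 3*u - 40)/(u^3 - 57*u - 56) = (u + 5)/(u^2 + 8*u + 7)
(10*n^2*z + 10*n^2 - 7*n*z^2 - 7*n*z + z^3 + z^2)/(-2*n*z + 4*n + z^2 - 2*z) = (-5*n*z - 5*n + z^2 + z)/(z - 2)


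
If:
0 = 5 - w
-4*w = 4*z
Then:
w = 5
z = -5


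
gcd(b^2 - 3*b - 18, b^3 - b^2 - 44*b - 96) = b + 3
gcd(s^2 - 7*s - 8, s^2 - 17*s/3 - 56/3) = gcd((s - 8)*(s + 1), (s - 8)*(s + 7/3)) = s - 8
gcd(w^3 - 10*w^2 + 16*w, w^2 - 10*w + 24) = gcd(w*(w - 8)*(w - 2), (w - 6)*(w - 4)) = 1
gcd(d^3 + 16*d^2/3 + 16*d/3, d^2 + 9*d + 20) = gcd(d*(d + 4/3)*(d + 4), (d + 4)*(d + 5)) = d + 4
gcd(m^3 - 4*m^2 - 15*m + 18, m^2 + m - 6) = m + 3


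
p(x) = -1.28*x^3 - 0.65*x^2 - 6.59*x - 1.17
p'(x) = -3.84*x^2 - 1.3*x - 6.59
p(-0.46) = 1.85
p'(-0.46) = -6.80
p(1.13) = -11.29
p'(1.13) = -12.96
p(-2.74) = 38.34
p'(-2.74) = -31.86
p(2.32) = -35.94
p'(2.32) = -30.27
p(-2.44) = 29.63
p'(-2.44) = -26.28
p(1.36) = -14.55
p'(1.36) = -15.46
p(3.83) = -107.86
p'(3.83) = -67.90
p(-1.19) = 7.91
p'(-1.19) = -10.48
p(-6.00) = 291.45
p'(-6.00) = -137.03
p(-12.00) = 2196.15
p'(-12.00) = -543.95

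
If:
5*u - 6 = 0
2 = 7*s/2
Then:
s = 4/7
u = 6/5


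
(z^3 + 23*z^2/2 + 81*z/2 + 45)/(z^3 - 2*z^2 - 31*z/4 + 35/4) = 2*(z^2 + 9*z + 18)/(2*z^2 - 9*z + 7)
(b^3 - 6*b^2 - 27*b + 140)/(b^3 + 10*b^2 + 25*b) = (b^2 - 11*b + 28)/(b*(b + 5))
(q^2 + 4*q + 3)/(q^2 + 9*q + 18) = (q + 1)/(q + 6)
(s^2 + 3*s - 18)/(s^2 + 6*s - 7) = (s^2 + 3*s - 18)/(s^2 + 6*s - 7)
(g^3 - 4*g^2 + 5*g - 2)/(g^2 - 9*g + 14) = (g^2 - 2*g + 1)/(g - 7)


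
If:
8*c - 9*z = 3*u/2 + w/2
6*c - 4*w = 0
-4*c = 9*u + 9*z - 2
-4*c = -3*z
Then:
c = -4/25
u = 38/75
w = -6/25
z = -16/75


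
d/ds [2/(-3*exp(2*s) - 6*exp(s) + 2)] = 12*(exp(s) + 1)*exp(s)/(3*exp(2*s) + 6*exp(s) - 2)^2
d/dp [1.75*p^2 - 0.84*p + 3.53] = 3.5*p - 0.84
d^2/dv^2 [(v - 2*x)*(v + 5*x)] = 2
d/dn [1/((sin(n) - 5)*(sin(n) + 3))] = 2*(1 - sin(n))*cos(n)/((sin(n) - 5)^2*(sin(n) + 3)^2)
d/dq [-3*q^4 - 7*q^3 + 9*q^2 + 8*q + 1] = -12*q^3 - 21*q^2 + 18*q + 8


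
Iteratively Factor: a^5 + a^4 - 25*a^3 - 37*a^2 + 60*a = (a)*(a^4 + a^3 - 25*a^2 - 37*a + 60) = a*(a + 4)*(a^3 - 3*a^2 - 13*a + 15) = a*(a + 3)*(a + 4)*(a^2 - 6*a + 5) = a*(a - 1)*(a + 3)*(a + 4)*(a - 5)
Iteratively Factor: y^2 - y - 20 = (y + 4)*(y - 5)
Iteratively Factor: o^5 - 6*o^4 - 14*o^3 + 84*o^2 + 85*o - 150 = (o + 3)*(o^4 - 9*o^3 + 13*o^2 + 45*o - 50) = (o - 5)*(o + 3)*(o^3 - 4*o^2 - 7*o + 10) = (o - 5)*(o - 1)*(o + 3)*(o^2 - 3*o - 10) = (o - 5)^2*(o - 1)*(o + 3)*(o + 2)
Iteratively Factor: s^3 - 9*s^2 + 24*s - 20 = (s - 5)*(s^2 - 4*s + 4) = (s - 5)*(s - 2)*(s - 2)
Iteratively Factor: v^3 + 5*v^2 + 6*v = (v + 3)*(v^2 + 2*v) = (v + 2)*(v + 3)*(v)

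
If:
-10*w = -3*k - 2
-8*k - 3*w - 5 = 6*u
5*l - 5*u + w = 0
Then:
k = 10*w/3 - 2/3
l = 1/18 - 463*w/90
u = 1/18 - 89*w/18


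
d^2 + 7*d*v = d*(d + 7*v)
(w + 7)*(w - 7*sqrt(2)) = w^2 - 7*sqrt(2)*w + 7*w - 49*sqrt(2)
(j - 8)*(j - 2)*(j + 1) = j^3 - 9*j^2 + 6*j + 16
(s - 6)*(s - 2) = s^2 - 8*s + 12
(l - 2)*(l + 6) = l^2 + 4*l - 12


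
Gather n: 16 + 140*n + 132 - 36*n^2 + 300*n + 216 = -36*n^2 + 440*n + 364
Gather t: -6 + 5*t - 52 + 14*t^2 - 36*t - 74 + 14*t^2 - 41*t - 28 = 28*t^2 - 72*t - 160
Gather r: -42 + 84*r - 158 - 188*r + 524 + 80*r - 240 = 84 - 24*r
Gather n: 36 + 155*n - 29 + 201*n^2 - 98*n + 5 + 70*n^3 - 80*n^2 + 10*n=70*n^3 + 121*n^2 + 67*n + 12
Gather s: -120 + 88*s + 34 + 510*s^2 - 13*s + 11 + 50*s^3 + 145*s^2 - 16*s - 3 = 50*s^3 + 655*s^2 + 59*s - 78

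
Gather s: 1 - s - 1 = -s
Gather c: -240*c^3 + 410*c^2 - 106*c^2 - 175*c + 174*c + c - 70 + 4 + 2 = -240*c^3 + 304*c^2 - 64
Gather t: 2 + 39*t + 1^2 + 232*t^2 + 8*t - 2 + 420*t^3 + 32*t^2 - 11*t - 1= 420*t^3 + 264*t^2 + 36*t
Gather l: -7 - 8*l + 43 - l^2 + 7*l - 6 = -l^2 - l + 30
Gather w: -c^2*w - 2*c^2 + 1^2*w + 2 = -2*c^2 + w*(1 - c^2) + 2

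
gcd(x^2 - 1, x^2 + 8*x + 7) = x + 1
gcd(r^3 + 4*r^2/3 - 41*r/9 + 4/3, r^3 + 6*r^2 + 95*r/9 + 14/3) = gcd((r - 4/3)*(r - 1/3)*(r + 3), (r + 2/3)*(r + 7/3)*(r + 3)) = r + 3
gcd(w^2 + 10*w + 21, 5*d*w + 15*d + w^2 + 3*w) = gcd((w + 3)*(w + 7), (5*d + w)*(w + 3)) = w + 3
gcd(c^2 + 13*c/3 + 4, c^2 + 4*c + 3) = c + 3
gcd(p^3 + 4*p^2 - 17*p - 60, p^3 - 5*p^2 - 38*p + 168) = p - 4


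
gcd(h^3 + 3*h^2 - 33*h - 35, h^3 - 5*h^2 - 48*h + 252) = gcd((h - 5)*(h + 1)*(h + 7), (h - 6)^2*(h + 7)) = h + 7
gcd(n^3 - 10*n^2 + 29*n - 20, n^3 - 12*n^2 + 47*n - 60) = n^2 - 9*n + 20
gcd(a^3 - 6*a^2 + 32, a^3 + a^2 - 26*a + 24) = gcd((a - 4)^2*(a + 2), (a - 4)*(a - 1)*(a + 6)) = a - 4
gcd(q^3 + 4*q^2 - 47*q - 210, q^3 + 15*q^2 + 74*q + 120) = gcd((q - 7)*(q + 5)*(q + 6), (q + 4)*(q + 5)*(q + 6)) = q^2 + 11*q + 30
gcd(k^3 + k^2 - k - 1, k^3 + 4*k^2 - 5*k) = k - 1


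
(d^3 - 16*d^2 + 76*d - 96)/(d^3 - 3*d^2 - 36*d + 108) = (d^2 - 10*d + 16)/(d^2 + 3*d - 18)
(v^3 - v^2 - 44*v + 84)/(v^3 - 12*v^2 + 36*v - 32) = (v^2 + v - 42)/(v^2 - 10*v + 16)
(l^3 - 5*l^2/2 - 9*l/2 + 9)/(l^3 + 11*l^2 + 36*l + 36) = (2*l^2 - 9*l + 9)/(2*(l^2 + 9*l + 18))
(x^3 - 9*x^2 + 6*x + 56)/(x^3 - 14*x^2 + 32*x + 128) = (x^2 - 11*x + 28)/(x^2 - 16*x + 64)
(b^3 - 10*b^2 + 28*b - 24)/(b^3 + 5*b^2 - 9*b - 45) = (b^3 - 10*b^2 + 28*b - 24)/(b^3 + 5*b^2 - 9*b - 45)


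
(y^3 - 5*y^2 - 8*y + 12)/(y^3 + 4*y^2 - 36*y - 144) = (y^2 + y - 2)/(y^2 + 10*y + 24)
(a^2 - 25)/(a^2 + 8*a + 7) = (a^2 - 25)/(a^2 + 8*a + 7)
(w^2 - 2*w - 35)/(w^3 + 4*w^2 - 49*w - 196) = (w + 5)/(w^2 + 11*w + 28)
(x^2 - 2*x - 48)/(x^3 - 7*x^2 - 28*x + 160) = (x + 6)/(x^2 + x - 20)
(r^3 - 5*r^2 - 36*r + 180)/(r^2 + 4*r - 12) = (r^2 - 11*r + 30)/(r - 2)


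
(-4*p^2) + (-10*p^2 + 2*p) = -14*p^2 + 2*p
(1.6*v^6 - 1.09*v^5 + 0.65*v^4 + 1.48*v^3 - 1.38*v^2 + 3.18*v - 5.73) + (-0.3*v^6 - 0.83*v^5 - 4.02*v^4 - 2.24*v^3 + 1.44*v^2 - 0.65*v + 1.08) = 1.3*v^6 - 1.92*v^5 - 3.37*v^4 - 0.76*v^3 + 0.0600000000000001*v^2 + 2.53*v - 4.65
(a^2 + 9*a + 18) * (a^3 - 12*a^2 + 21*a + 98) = a^5 - 3*a^4 - 69*a^3 + 71*a^2 + 1260*a + 1764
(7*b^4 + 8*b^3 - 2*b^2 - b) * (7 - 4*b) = -28*b^5 + 17*b^4 + 64*b^3 - 10*b^2 - 7*b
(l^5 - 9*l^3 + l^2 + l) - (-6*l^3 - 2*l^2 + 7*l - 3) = l^5 - 3*l^3 + 3*l^2 - 6*l + 3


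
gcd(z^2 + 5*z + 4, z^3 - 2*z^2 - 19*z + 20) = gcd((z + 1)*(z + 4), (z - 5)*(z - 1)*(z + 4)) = z + 4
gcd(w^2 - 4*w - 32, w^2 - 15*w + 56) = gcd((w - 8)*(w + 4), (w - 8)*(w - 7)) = w - 8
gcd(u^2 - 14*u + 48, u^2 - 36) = u - 6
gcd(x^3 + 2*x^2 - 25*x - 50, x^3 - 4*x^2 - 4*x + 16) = x + 2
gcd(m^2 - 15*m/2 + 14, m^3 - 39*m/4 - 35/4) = m - 7/2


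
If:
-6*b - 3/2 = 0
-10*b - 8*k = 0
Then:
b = -1/4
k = 5/16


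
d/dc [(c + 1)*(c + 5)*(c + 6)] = 3*c^2 + 24*c + 41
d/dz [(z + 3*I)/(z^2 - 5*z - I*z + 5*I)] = (z^2 - 5*z - I*z + (z + 3*I)*(-2*z + 5 + I) + 5*I)/(z^2 - 5*z - I*z + 5*I)^2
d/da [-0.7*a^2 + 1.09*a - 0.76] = 1.09 - 1.4*a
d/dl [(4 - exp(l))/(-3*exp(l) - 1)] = 13*exp(l)/(3*exp(l) + 1)^2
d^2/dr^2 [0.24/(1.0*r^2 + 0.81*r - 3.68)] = (-0.48*r^2 - 0.3888*r + 0.24*(2.0*r + 0.81)*(4.0*r + 1.62) + 1.7664)/(1.0*r^2 + 0.81*r - 3.68)^3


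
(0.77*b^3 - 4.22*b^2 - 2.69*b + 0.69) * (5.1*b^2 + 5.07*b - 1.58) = 3.927*b^5 - 17.6181*b^4 - 36.331*b^3 - 3.4517*b^2 + 7.7485*b - 1.0902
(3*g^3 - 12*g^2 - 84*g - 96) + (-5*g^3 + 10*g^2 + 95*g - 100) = -2*g^3 - 2*g^2 + 11*g - 196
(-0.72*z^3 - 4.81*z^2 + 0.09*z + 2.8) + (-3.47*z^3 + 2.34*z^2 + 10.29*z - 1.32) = -4.19*z^3 - 2.47*z^2 + 10.38*z + 1.48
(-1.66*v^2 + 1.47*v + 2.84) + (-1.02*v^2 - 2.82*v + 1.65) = -2.68*v^2 - 1.35*v + 4.49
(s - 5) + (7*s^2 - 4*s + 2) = 7*s^2 - 3*s - 3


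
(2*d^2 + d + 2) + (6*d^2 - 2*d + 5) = 8*d^2 - d + 7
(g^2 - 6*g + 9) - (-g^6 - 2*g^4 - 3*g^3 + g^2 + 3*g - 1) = g^6 + 2*g^4 + 3*g^3 - 9*g + 10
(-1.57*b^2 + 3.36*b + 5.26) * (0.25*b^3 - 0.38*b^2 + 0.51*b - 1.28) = -0.3925*b^5 + 1.4366*b^4 - 0.7625*b^3 + 1.7244*b^2 - 1.6182*b - 6.7328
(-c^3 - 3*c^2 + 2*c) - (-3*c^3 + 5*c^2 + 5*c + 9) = 2*c^3 - 8*c^2 - 3*c - 9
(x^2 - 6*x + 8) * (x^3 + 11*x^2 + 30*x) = x^5 + 5*x^4 - 28*x^3 - 92*x^2 + 240*x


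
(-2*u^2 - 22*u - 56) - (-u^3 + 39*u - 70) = u^3 - 2*u^2 - 61*u + 14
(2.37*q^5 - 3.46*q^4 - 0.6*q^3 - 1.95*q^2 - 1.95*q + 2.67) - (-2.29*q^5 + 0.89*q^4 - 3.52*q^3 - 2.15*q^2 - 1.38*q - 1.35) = 4.66*q^5 - 4.35*q^4 + 2.92*q^3 + 0.2*q^2 - 0.57*q + 4.02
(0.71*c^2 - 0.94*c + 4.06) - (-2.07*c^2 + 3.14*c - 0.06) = 2.78*c^2 - 4.08*c + 4.12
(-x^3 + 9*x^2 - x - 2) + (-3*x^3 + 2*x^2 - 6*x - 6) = -4*x^3 + 11*x^2 - 7*x - 8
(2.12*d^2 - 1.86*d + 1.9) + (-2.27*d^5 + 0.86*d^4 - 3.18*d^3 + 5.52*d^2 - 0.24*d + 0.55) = -2.27*d^5 + 0.86*d^4 - 3.18*d^3 + 7.64*d^2 - 2.1*d + 2.45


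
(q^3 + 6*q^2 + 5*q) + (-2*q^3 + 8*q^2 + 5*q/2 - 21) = -q^3 + 14*q^2 + 15*q/2 - 21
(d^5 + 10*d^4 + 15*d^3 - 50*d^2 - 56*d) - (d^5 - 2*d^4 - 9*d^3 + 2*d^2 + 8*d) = 12*d^4 + 24*d^3 - 52*d^2 - 64*d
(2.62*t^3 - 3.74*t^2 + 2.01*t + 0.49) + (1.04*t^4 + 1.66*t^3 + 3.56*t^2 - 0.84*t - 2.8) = 1.04*t^4 + 4.28*t^3 - 0.18*t^2 + 1.17*t - 2.31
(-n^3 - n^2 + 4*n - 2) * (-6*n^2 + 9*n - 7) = 6*n^5 - 3*n^4 - 26*n^3 + 55*n^2 - 46*n + 14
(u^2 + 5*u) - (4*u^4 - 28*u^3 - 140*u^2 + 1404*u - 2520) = -4*u^4 + 28*u^3 + 141*u^2 - 1399*u + 2520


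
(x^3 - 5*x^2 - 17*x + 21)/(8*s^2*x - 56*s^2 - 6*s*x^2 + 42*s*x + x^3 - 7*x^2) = (x^2 + 2*x - 3)/(8*s^2 - 6*s*x + x^2)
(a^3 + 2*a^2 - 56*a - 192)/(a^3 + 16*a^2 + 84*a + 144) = (a - 8)/(a + 6)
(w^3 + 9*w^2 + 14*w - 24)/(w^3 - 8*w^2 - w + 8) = (w^2 + 10*w + 24)/(w^2 - 7*w - 8)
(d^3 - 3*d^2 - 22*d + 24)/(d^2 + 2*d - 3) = (d^2 - 2*d - 24)/(d + 3)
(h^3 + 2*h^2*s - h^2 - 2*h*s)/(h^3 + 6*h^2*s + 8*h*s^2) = (h - 1)/(h + 4*s)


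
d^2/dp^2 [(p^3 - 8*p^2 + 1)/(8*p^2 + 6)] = 3*(-4*p^3 + 112*p^2 + 9*p - 28)/(64*p^6 + 144*p^4 + 108*p^2 + 27)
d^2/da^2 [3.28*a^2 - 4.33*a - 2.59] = 6.56000000000000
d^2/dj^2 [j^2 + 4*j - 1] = 2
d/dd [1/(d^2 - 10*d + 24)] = 2*(5 - d)/(d^2 - 10*d + 24)^2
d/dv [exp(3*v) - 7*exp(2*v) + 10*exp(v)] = (3*exp(2*v) - 14*exp(v) + 10)*exp(v)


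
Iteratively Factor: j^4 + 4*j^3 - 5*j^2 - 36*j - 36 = (j + 2)*(j^3 + 2*j^2 - 9*j - 18) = (j - 3)*(j + 2)*(j^2 + 5*j + 6) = (j - 3)*(j + 2)*(j + 3)*(j + 2)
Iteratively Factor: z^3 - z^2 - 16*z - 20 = (z + 2)*(z^2 - 3*z - 10) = (z - 5)*(z + 2)*(z + 2)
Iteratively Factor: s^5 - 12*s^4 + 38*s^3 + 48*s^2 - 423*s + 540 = (s - 3)*(s^4 - 9*s^3 + 11*s^2 + 81*s - 180) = (s - 4)*(s - 3)*(s^3 - 5*s^2 - 9*s + 45) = (s - 5)*(s - 4)*(s - 3)*(s^2 - 9) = (s - 5)*(s - 4)*(s - 3)*(s + 3)*(s - 3)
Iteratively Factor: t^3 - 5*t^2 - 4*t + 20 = (t - 2)*(t^2 - 3*t - 10) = (t - 2)*(t + 2)*(t - 5)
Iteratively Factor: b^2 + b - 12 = (b - 3)*(b + 4)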